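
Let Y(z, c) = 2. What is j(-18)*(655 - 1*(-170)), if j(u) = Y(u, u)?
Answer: 1650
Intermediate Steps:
j(u) = 2
j(-18)*(655 - 1*(-170)) = 2*(655 - 1*(-170)) = 2*(655 + 170) = 2*825 = 1650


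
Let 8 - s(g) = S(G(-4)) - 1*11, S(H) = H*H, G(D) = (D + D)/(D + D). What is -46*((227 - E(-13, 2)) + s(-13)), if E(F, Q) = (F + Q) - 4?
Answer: -11960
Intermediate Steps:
E(F, Q) = -4 + F + Q
G(D) = 1 (G(D) = (2*D)/((2*D)) = (2*D)*(1/(2*D)) = 1)
S(H) = H**2
s(g) = 18 (s(g) = 8 - (1**2 - 1*11) = 8 - (1 - 11) = 8 - 1*(-10) = 8 + 10 = 18)
-46*((227 - E(-13, 2)) + s(-13)) = -46*((227 - (-4 - 13 + 2)) + 18) = -46*((227 - 1*(-15)) + 18) = -46*((227 + 15) + 18) = -46*(242 + 18) = -46*260 = -11960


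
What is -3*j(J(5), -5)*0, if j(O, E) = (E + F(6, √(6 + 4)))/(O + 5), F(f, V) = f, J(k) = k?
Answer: 0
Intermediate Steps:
j(O, E) = (6 + E)/(5 + O) (j(O, E) = (E + 6)/(O + 5) = (6 + E)/(5 + O))
-3*j(J(5), -5)*0 = -3*(6 - 5)/(5 + 5)*0 = -3/10*0 = 0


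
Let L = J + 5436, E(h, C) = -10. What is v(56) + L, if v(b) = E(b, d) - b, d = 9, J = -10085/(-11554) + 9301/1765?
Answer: 109634653479/20392810 ≈ 5376.1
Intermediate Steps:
J = 125263779/20392810 (J = -10085*(-1/11554) + 9301*(1/1765) = 10085/11554 + 9301/1765 = 125263779/20392810 ≈ 6.1425)
v(b) = -10 - b
L = 110980578939/20392810 (L = 125263779/20392810 + 5436 = 110980578939/20392810 ≈ 5442.1)
v(56) + L = (-10 - 1*56) + 110980578939/20392810 = (-10 - 56) + 110980578939/20392810 = -66 + 110980578939/20392810 = 109634653479/20392810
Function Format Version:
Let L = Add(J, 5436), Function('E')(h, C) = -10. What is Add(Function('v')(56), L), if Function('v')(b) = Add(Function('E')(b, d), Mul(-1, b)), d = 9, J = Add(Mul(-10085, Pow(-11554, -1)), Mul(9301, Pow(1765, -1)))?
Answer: Rational(109634653479, 20392810) ≈ 5376.1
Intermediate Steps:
J = Rational(125263779, 20392810) (J = Add(Mul(-10085, Rational(-1, 11554)), Mul(9301, Rational(1, 1765))) = Add(Rational(10085, 11554), Rational(9301, 1765)) = Rational(125263779, 20392810) ≈ 6.1425)
Function('v')(b) = Add(-10, Mul(-1, b))
L = Rational(110980578939, 20392810) (L = Add(Rational(125263779, 20392810), 5436) = Rational(110980578939, 20392810) ≈ 5442.1)
Add(Function('v')(56), L) = Add(Add(-10, Mul(-1, 56)), Rational(110980578939, 20392810)) = Add(Add(-10, -56), Rational(110980578939, 20392810)) = Add(-66, Rational(110980578939, 20392810)) = Rational(109634653479, 20392810)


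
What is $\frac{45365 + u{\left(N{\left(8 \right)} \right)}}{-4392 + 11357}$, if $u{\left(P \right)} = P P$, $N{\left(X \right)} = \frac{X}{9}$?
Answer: $\frac{524947}{80595} \approx 6.5134$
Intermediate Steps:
$N{\left(X \right)} = \frac{X}{9}$ ($N{\left(X \right)} = X \frac{1}{9} = \frac{X}{9}$)
$u{\left(P \right)} = P^{2}$
$\frac{45365 + u{\left(N{\left(8 \right)} \right)}}{-4392 + 11357} = \frac{45365 + \left(\frac{1}{9} \cdot 8\right)^{2}}{-4392 + 11357} = \frac{45365 + \left(\frac{8}{9}\right)^{2}}{6965} = \left(45365 + \frac{64}{81}\right) \frac{1}{6965} = \frac{3674629}{81} \cdot \frac{1}{6965} = \frac{524947}{80595}$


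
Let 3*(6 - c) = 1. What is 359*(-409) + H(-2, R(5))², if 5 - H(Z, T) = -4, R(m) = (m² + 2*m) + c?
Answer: -146750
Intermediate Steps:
c = 17/3 (c = 6 - ⅓*1 = 6 - ⅓ = 17/3 ≈ 5.6667)
R(m) = 17/3 + m² + 2*m (R(m) = (m² + 2*m) + 17/3 = 17/3 + m² + 2*m)
H(Z, T) = 9 (H(Z, T) = 5 - 1*(-4) = 5 + 4 = 9)
359*(-409) + H(-2, R(5))² = 359*(-409) + 9² = -146831 + 81 = -146750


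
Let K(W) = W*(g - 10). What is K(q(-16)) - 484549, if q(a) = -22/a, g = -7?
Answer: -3876579/8 ≈ -4.8457e+5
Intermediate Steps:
K(W) = -17*W (K(W) = W*(-7 - 10) = W*(-17) = -17*W)
K(q(-16)) - 484549 = -(-374)/(-16) - 484549 = -(-374)*(-1)/16 - 484549 = -17*11/8 - 484549 = -187/8 - 484549 = -3876579/8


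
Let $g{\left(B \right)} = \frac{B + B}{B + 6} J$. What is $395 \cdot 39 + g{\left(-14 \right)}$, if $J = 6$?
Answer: $15426$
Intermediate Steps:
$g{\left(B \right)} = \frac{12 B}{6 + B}$ ($g{\left(B \right)} = \frac{B + B}{B + 6} \cdot 6 = \frac{2 B}{6 + B} 6 = \frac{12 B}{6 + B}$)
$395 \cdot 39 + g{\left(-14 \right)} = 395 \cdot 39 + 12 \left(-14\right) \frac{1}{6 - 14} = 15405 + 12 \left(-14\right) \frac{1}{-8} = 15405 + 12 \left(-14\right) \left(- \frac{1}{8}\right) = 15405 + 21 = 15426$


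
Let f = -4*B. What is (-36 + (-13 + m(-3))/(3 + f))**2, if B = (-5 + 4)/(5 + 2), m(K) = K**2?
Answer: 861184/625 ≈ 1377.9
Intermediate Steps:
B = -1/7 ≈ -0.14286
f = 4/7 (f = -4*(-1/7) = 4/7 ≈ 0.57143)
(-36 + (-13 + m(-3))/(3 + f))**2 = (-36 + (-13 + (-3)**2)/(3 + 4/7))**2 = (-36 + (-13 + 9)/(25/7))**2 = (-36 - 4*7/25)**2 = (-36 - 28/25)**2 = (-928/25)**2 = 861184/625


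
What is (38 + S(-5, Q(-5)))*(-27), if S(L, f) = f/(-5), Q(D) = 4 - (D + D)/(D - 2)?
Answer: -35424/35 ≈ -1012.1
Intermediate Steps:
Q(D) = 4 - 2*D/(-2 + D)
S(L, f) = -f/5 (S(L, f) = f*(-⅕) = -f/5)
(38 + S(-5, Q(-5)))*(-27) = (38 - 2*(-4 - 5)/(5*(-2 - 5)))*(-27) = (38 - 2*(-9)/(5*(-7)))*(-27) = (38 - 2*(-1)*(-9)/(5*7))*(-27) = (38 - ⅕*18/7)*(-27) = (38 - 18/35)*(-27) = (1312/35)*(-27) = -35424/35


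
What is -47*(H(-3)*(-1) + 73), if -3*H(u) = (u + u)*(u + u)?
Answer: -3995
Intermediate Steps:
H(u) = -4*u²/3 (H(u) = -(u + u)*(u + u)/3 = -2*u*2*u/3 = -4*u²/3)
-47*(H(-3)*(-1) + 73) = -47*(-4/3*(-3)²*(-1) + 73) = -47*(-4/3*9*(-1) + 73) = -47*(-12*(-1) + 73) = -47*(12 + 73) = -47*85 = -3995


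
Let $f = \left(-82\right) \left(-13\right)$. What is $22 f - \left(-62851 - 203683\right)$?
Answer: $289986$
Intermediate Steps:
$f = 1066$
$22 f - \left(-62851 - 203683\right) = 22 \cdot 1066 - \left(-62851 - 203683\right) = 23452 - -266534 = 23452 + 266534 = 289986$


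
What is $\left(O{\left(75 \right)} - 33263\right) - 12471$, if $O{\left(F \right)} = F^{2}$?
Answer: $-40109$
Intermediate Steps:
$\left(O{\left(75 \right)} - 33263\right) - 12471 = \left(75^{2} - 33263\right) - 12471 = \left(5625 - 33263\right) - 12471 = -27638 - 12471 = -40109$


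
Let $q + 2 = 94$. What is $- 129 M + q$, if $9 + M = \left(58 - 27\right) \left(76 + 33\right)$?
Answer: $-434638$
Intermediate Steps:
$M = 3370$ ($M = -9 + \left(58 - 27\right) \left(76 + 33\right) = -9 + 31 \cdot 109 = -9 + 3379 = 3370$)
$q = 92$ ($q = -2 + 94 = 92$)
$- 129 M + q = \left(-129\right) 3370 + 92 = -434730 + 92 = -434638$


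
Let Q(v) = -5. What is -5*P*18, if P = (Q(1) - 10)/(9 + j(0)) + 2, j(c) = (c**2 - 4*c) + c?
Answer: -30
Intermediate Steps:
j(c) = c**2 - 3*c
P = 1/3 (P = (-5 - 10)/(9 + 0*(-3 + 0)) + 2 = -15/(9 + 0*(-3)) + 2 = -15/(9 + 0) + 2 = -15/9 + 2 = -15*1/9 + 2 = -5/3 + 2 = 1/3 ≈ 0.33333)
-5*P*18 = -5*1/3*18 = -5/3*18 = -30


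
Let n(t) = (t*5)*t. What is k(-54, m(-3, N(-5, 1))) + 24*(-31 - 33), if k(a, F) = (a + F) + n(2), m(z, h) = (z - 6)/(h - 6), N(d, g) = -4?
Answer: -15691/10 ≈ -1569.1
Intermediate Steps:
m(z, h) = (-6 + z)/(-6 + h)
n(t) = 5*t² (n(t) = (5*t)*t = 5*t²)
k(a, F) = 20 + F + a (k(a, F) = (a + F) + 5*2² = (F + a) + 5*4 = (F + a) + 20 = 20 + F + a)
k(-54, m(-3, N(-5, 1))) + 24*(-31 - 33) = (20 + (-6 - 3)/(-6 - 4) - 54) + 24*(-31 - 33) = (20 - 9/(-10) - 54) + 24*(-64) = (20 - ⅒*(-9) - 54) - 1536 = (20 + 9/10 - 54) - 1536 = -331/10 - 1536 = -15691/10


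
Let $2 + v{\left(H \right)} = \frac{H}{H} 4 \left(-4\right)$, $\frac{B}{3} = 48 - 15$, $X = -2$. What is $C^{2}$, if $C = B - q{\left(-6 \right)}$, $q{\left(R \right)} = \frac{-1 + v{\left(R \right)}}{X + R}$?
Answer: $\frac{597529}{64} \approx 9336.4$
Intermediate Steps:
$B = 99$ ($B = 3 \left(48 - 15\right) = 3 \cdot 33 = 99$)
$v{\left(H \right)} = -18$ ($v{\left(H \right)} = -2 + \frac{H}{H} 4 \left(-4\right) = -2 + 1 \cdot 4 \left(-4\right) = -2 + 4 \left(-4\right) = -2 - 16 = -18$)
$q{\left(R \right)} = - \frac{19}{-2 + R}$ ($q{\left(R \right)} = \frac{-1 - 18}{-2 + R} = - \frac{19}{-2 + R}$)
$C = \frac{773}{8}$ ($C = 99 - - \frac{19}{-2 - 6} = 99 - - \frac{19}{-8} = 99 - \left(-19\right) \left(- \frac{1}{8}\right) = 99 - \frac{19}{8} = \frac{773}{8} \approx 96.625$)
$C^{2} = \left(\frac{773}{8}\right)^{2} = \frac{597529}{64}$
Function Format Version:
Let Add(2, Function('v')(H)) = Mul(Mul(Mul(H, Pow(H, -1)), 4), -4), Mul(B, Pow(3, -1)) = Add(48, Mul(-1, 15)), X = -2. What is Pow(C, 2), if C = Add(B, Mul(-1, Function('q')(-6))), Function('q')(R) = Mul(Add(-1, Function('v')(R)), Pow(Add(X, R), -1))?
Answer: Rational(597529, 64) ≈ 9336.4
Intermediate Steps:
B = 99 (B = Mul(3, Add(48, Mul(-1, 15))) = Mul(3, Add(48, -15)) = Mul(3, 33) = 99)
Function('v')(H) = -18 (Function('v')(H) = Add(-2, Mul(Mul(Mul(H, Pow(H, -1)), 4), -4)) = Add(-2, Mul(Mul(1, 4), -4)) = Add(-2, Mul(4, -4)) = Add(-2, -16) = -18)
Function('q')(R) = Mul(-19, Pow(Add(-2, R), -1)) (Function('q')(R) = Mul(Add(-1, -18), Pow(Add(-2, R), -1)) = Mul(-19, Pow(Add(-2, R), -1)))
C = Rational(773, 8) (C = Add(99, Mul(-1, Mul(-19, Pow(Add(-2, -6), -1)))) = Add(99, Mul(-1, Mul(-19, Pow(-8, -1)))) = Add(99, Mul(-1, Mul(-19, Rational(-1, 8)))) = Add(99, Mul(-1, Rational(19, 8))) = Add(99, Rational(-19, 8)) = Rational(773, 8) ≈ 96.625)
Pow(C, 2) = Pow(Rational(773, 8), 2) = Rational(597529, 64)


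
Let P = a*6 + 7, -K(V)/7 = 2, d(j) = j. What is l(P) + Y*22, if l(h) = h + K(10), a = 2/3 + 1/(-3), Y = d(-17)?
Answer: -379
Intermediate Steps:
Y = -17
a = ⅓ (a = 2*(⅓) + 1*(-⅓) = ⅔ - ⅓ = ⅓ ≈ 0.33333)
K(V) = -14 (K(V) = -7*2 = -14)
P = 9 (P = (⅓)*6 + 7 = 2 + 7 = 9)
l(h) = -14 + h (l(h) = h - 14 = -14 + h)
l(P) + Y*22 = (-14 + 9) - 17*22 = -5 - 374 = -379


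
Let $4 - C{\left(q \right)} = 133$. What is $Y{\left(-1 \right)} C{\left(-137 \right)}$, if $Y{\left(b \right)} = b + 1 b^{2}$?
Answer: $0$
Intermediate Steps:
$C{\left(q \right)} = -129$ ($C{\left(q \right)} = 4 - 133 = -129$)
$Y{\left(b \right)} = b + b^{2}$
$Y{\left(-1 \right)} C{\left(-137 \right)} = - (1 - 1) \left(-129\right) = \left(-1\right) 0 \left(-129\right) = 0 \left(-129\right) = 0$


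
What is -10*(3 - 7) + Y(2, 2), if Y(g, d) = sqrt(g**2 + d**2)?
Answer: 40 + 2*sqrt(2) ≈ 42.828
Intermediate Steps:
Y(g, d) = sqrt(d**2 + g**2)
-10*(3 - 7) + Y(2, 2) = -10*(3 - 7) + sqrt(2**2 + 2**2) = -10*(-4) + sqrt(4 + 4) = 40 + sqrt(8) = 40 + 2*sqrt(2)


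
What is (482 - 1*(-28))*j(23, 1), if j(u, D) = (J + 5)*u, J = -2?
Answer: 35190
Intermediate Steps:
j(u, D) = 3*u (j(u, D) = (-2 + 5)*u = 3*u)
(482 - 1*(-28))*j(23, 1) = (482 - 1*(-28))*(3*23) = (482 + 28)*69 = 510*69 = 35190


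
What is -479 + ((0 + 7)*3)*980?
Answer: 20101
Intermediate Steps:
-479 + ((0 + 7)*3)*980 = -479 + (7*3)*980 = -479 + 21*980 = -479 + 20580 = 20101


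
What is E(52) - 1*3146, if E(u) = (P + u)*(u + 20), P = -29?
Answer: -1490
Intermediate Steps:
E(u) = (-29 + u)*(20 + u) (E(u) = (-29 + u)*(u + 20) = (-29 + u)*(20 + u))
E(52) - 1*3146 = (-580 + 52**2 - 9*52) - 1*3146 = (-580 + 2704 - 468) - 3146 = 1656 - 3146 = -1490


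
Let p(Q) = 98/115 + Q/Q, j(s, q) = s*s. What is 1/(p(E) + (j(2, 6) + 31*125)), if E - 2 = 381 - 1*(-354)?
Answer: 115/446298 ≈ 0.00025768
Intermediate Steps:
j(s, q) = s²
E = 737 (E = 2 + (381 - 1*(-354)) = 2 + (381 + 354) = 2 + 735 = 737)
p(Q) = 213/115 (p(Q) = 98*(1/115) + 1 = 98/115 + 1 = 213/115)
1/(p(E) + (j(2, 6) + 31*125)) = 1/(213/115 + (2² + 31*125)) = 1/(213/115 + (4 + 3875)) = 1/(213/115 + 3879) = 1/(446298/115) = 115/446298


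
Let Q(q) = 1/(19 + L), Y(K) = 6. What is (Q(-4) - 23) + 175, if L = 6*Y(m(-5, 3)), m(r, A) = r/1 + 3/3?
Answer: 8361/55 ≈ 152.02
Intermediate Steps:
m(r, A) = 1 + r (m(r, A) = r*1 + 3*(⅓) = r + 1 = 1 + r)
L = 36 (L = 6*6 = 36)
Q(q) = 1/55 (Q(q) = 1/(19 + 36) = 1/55)
(Q(-4) - 23) + 175 = (1/55 - 23) + 175 = -1264/55 + 175 = 8361/55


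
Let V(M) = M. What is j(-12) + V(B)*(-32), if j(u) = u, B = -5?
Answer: 148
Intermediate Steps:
j(-12) + V(B)*(-32) = -12 - 5*(-32) = -12 + 160 = 148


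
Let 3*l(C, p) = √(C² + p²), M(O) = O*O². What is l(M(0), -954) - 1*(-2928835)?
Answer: 2929153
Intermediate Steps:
M(O) = O³
l(C, p) = √(C² + p²)/3
l(M(0), -954) - 1*(-2928835) = √((0³)² + (-954)²)/3 - 1*(-2928835) = √(0² + 910116)/3 + 2928835 = √(0 + 910116)/3 + 2928835 = √910116/3 + 2928835 = (⅓)*954 + 2928835 = 318 + 2928835 = 2929153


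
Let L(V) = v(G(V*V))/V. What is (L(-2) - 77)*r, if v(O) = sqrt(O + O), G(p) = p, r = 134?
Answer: -10318 - 134*sqrt(2) ≈ -10508.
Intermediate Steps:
v(O) = sqrt(2)*sqrt(O) (v(O) = sqrt(2*O) = sqrt(2)*sqrt(O))
L(V) = sqrt(2)*sqrt(V**2)/V (L(V) = (sqrt(2)*sqrt(V*V))/V = (sqrt(2)*sqrt(V**2))/V = sqrt(2)*sqrt(V**2)/V)
(L(-2) - 77)*r = (sqrt(2)*sqrt((-2)**2)/(-2) - 77)*134 = (sqrt(2)*(-1/2)*sqrt(4) - 77)*134 = (sqrt(2)*(-1/2)*2 - 77)*134 = (-sqrt(2) - 77)*134 = (-77 - sqrt(2))*134 = -10318 - 134*sqrt(2)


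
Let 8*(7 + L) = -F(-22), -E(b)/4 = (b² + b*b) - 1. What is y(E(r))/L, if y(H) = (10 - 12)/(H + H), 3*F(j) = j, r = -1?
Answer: -3/73 ≈ -0.041096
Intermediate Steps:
F(j) = j/3
E(b) = 4 - 8*b² (E(b) = -4*((b² + b*b) - 1) = -4*((b² + b²) - 1) = -4*(2*b² - 1) = -4*(-1 + 2*b²) = 4 - 8*b²)
y(H) = -1/H (y(H) = -2*1/(2*H) = -1/H)
L = -73/12 (L = -7 + (-(-22)/3)/8 = -7 + (-1*(-22/3))/8 = -7 + (⅛)*(22/3) = -7 + 11/12 = -73/12 ≈ -6.0833)
y(E(r))/L = (-1/(4 - 8*(-1)²))/(-73/12) = -1/(4 - 8*1)*(-12/73) = -1/(4 - 8)*(-12/73) = -1/(-4)*(-12/73) = -1*(-¼)*(-12/73) = (¼)*(-12/73) = -3/73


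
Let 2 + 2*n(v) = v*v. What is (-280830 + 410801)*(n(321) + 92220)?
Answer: 37363933109/2 ≈ 1.8682e+10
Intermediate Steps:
n(v) = -1 + v**2/2 (n(v) = -1 + (v*v)/2 = -1 + v**2/2)
(-280830 + 410801)*(n(321) + 92220) = (-280830 + 410801)*((-1 + (1/2)*321**2) + 92220) = 129971*((-1 + (1/2)*103041) + 92220) = 129971*((-1 + 103041/2) + 92220) = 129971*(103039/2 + 92220) = 129971*(287479/2) = 37363933109/2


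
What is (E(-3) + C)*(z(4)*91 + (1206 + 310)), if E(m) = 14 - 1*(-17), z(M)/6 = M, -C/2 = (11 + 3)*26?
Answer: -2578900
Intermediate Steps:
C = -728 (C = -2*(11 + 3)*26 = -28*26 = -2*364 = -728)
z(M) = 6*M
E(m) = 31 (E(m) = 14 + 17 = 31)
(E(-3) + C)*(z(4)*91 + (1206 + 310)) = (31 - 728)*((6*4)*91 + (1206 + 310)) = -697*(24*91 + 1516) = -697*(2184 + 1516) = -697*3700 = -2578900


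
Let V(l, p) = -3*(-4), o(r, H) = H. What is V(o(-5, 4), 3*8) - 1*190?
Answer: -178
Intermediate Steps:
V(l, p) = 12
V(o(-5, 4), 3*8) - 1*190 = 12 - 1*190 = 12 - 190 = -178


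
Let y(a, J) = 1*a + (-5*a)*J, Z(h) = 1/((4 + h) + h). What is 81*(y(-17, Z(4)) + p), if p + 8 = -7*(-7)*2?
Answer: 25947/4 ≈ 6486.8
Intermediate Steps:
Z(h) = 1/(4 + 2*h)
p = 90 (p = -8 - 7*(-7)*2 = -8 + 49*2 = -8 + 98 = 90)
y(a, J) = a - 5*J*a
81*(y(-17, Z(4)) + p) = 81*(-17*(1 - 5/(2*(2 + 4))) + 90) = 81*(-17*(1 - 5/(2*6)) + 90) = 81*(-17*(1 - 5*1/12) + 90) = 81*(-17*(1 - 5/12) + 90) = 81*(-17*7/12 + 90) = 81*(-119/12 + 90) = 81*(961/12) = 25947/4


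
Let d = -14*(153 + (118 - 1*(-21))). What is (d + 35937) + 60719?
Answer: 92568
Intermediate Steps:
d = -4088 (d = -14*(153 + (118 + 21)) = -14*(153 + 139) = -14*292 = -4088)
(d + 35937) + 60719 = (-4088 + 35937) + 60719 = 31849 + 60719 = 92568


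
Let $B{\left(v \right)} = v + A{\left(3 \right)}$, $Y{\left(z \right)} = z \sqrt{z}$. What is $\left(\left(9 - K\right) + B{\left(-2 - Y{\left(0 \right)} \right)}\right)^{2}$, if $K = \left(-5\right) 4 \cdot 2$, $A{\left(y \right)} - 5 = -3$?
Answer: $2401$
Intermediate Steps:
$A{\left(y \right)} = 2$ ($A{\left(y \right)} = 5 - 3 = 2$)
$Y{\left(z \right)} = z^{\frac{3}{2}}$
$K = -40$ ($K = \left(-20\right) 2 = -40$)
$B{\left(v \right)} = 2 + v$ ($B{\left(v \right)} = v + 2 = 2 + v$)
$\left(\left(9 - K\right) + B{\left(-2 - Y{\left(0 \right)} \right)}\right)^{2} = \left(\left(9 - -40\right) + \left(2 - \left(2 + 0^{\frac{3}{2}}\right)\right)\right)^{2} = \left(\left(9 + 40\right) + \left(2 - 2\right)\right)^{2} = \left(49 + \left(2 + \left(-2 + 0\right)\right)\right)^{2} = \left(49 + \left(2 - 2\right)\right)^{2} = \left(49 + 0\right)^{2} = 49^{2} = 2401$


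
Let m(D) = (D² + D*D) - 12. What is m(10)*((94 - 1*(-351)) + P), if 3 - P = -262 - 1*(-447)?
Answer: 49444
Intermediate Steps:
m(D) = -12 + 2*D² (m(D) = (D² + D²) - 12 = 2*D² - 12 = -12 + 2*D²)
P = -182 (P = 3 - (-262 - 1*(-447)) = 3 - (-262 + 447) = 3 - 1*185 = 3 - 185 = -182)
m(10)*((94 - 1*(-351)) + P) = (-12 + 2*10²)*((94 - 1*(-351)) - 182) = (-12 + 2*100)*((94 + 351) - 182) = (-12 + 200)*(445 - 182) = 188*263 = 49444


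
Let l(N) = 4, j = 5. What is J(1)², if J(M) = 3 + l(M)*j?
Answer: 529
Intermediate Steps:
J(M) = 23 (J(M) = 3 + 4*5 = 3 + 20 = 23)
J(1)² = 23² = 529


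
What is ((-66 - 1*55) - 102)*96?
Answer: -21408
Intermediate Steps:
((-66 - 1*55) - 102)*96 = ((-66 - 55) - 102)*96 = (-121 - 102)*96 = -223*96 = -21408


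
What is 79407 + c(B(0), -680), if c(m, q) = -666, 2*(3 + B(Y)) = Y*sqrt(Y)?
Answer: 78741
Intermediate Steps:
B(Y) = -3 + Y**(3/2)/2 (B(Y) = -3 + (Y*sqrt(Y))/2 = -3 + Y**(3/2)/2)
79407 + c(B(0), -680) = 79407 - 666 = 78741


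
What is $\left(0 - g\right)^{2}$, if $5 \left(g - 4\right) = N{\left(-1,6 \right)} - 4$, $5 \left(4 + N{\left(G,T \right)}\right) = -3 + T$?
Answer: $\frac{3969}{625} \approx 6.3504$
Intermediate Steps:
$N{\left(G,T \right)} = - \frac{23}{5} + \frac{T}{5}$ ($N{\left(G,T \right)} = -4 + \frac{-3 + T}{5} = -4 + \left(- \frac{3}{5} + \frac{T}{5}\right) = - \frac{23}{5} + \frac{T}{5}$)
$g = \frac{63}{25}$ ($g = 4 + \frac{\left(- \frac{23}{5} + \frac{1}{5} \cdot 6\right) - 4}{5} = 4 + \frac{\left(- \frac{23}{5} + \frac{6}{5}\right) - 4}{5} = 4 + \frac{- \frac{17}{5} - 4}{5} = 4 + \frac{1}{5} \left(- \frac{37}{5}\right) = 4 - \frac{37}{25} = \frac{63}{25} \approx 2.52$)
$\left(0 - g\right)^{2} = \left(0 - \frac{63}{25}\right)^{2} = \left(- \frac{63}{25}\right)^{2} = \frac{3969}{625}$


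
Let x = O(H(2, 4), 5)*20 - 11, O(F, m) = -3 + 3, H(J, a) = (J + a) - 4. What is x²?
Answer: 121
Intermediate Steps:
H(J, a) = -4 + J + a
O(F, m) = 0
x = -11 (x = 0*20 - 11 = 0 - 11 = -11)
x² = (-11)² = 121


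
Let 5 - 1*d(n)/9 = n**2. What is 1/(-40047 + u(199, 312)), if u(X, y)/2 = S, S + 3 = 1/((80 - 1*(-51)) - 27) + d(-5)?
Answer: -52/2101475 ≈ -2.4745e-5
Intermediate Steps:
d(n) = 45 - 9*n**2
S = -19031/104 (S = -3 + (1/((80 - 1*(-51)) - 27) + (45 - 9*(-5)**2)) = -3 + (1/((80 + 51) - 27) + (45 - 9*25)) = -3 + (1/(131 - 27) + (45 - 225)) = -3 + (1/104 - 180) = -3 - 18719/104 = -19031/104 ≈ -182.99)
u(X, y) = -19031/52 (u(X, y) = 2*(-19031/104) = -19031/52)
1/(-40047 + u(199, 312)) = 1/(-40047 - 19031/52) = 1/(-2101475/52) = -52/2101475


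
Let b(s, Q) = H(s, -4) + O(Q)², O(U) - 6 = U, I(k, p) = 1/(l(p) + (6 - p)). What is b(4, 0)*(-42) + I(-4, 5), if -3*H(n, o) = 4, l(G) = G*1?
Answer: -8735/6 ≈ -1455.8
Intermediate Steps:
l(G) = G
H(n, o) = -4/3 (H(n, o) = -⅓*4 = -4/3)
I(k, p) = ⅙ (I(k, p) = 1/(p + (6 - p)) = 1/6 = ⅙)
O(U) = 6 + U
b(s, Q) = -4/3 + (6 + Q)²
b(4, 0)*(-42) + I(-4, 5) = (-4/3 + (6 + 0)²)*(-42) + ⅙ = (-4/3 + 6²)*(-42) + ⅙ = (-4/3 + 36)*(-42) + ⅙ = (104/3)*(-42) + ⅙ = -1456 + ⅙ = -8735/6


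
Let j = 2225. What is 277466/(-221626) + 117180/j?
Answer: 2535277283/49311785 ≈ 51.413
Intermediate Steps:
277466/(-221626) + 117180/j = 277466/(-221626) + 117180/2225 = 277466*(-1/221626) + 117180*(1/2225) = -138733/110813 + 23436/445 = 2535277283/49311785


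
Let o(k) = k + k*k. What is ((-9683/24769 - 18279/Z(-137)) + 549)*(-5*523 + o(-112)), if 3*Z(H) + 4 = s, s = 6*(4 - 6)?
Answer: 15468387937357/396304 ≈ 3.9032e+7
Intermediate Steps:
s = -12 (s = 6*(-2) = -12)
Z(H) = -16/3 (Z(H) = -4/3 + (⅓)*(-12) = -4/3 - 4 = -16/3)
o(k) = k + k²
((-9683/24769 - 18279/Z(-137)) + 549)*(-5*523 + o(-112)) = ((-9683/24769 - 18279/(-16/3)) + 549)*(-5*523 - 112*(1 - 112)) = ((-9683*1/24769 - 18279*(-3/16)) + 549)*(-2615 - 112*(-111)) = ((-9683/24769 + 54837/16) + 549)*(-2615 + 12432) = (1358102725/396304 + 549)*9817 = (1575673621/396304)*9817 = 15468387937357/396304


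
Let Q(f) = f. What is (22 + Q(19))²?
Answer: 1681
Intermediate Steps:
(22 + Q(19))² = (22 + 19)² = 41² = 1681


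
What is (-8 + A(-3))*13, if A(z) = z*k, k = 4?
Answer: -260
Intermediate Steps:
A(z) = 4*z (A(z) = z*4 = 4*z)
(-8 + A(-3))*13 = (-8 + 4*(-3))*13 = (-8 - 12)*13 = -20*13 = -260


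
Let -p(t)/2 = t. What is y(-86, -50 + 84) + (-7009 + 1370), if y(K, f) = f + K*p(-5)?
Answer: -6465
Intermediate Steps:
p(t) = -2*t
y(K, f) = f + 10*K (y(K, f) = f + K*(-2*(-5)) = f + K*10 = f + 10*K)
y(-86, -50 + 84) + (-7009 + 1370) = ((-50 + 84) + 10*(-86)) + (-7009 + 1370) = (34 - 860) - 5639 = -826 - 5639 = -6465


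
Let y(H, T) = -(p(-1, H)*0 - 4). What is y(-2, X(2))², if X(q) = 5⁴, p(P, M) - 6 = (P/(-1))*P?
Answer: 16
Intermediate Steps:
p(P, M) = 6 - P² (p(P, M) = 6 + (P/(-1))*P = 6 + (P*(-1))*P = 6 + (-P)*P = 6 - P²)
X(q) = 625
y(H, T) = 4 (y(H, T) = -((6 - 1*(-1)²)*0 - 4) = -((6 - 1*1)*0 - 4) = -((6 - 1)*0 - 4) = -(5*0 - 4) = -(0 - 4) = -1*(-4) = 4)
y(-2, X(2))² = 4² = 16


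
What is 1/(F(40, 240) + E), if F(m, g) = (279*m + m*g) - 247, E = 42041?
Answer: 1/62554 ≈ 1.5986e-5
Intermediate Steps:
F(m, g) = -247 + 279*m + g*m (F(m, g) = (279*m + g*m) - 247 = -247 + 279*m + g*m)
1/(F(40, 240) + E) = 1/((-247 + 279*40 + 240*40) + 42041) = 1/((-247 + 11160 + 9600) + 42041) = 1/(20513 + 42041) = 1/62554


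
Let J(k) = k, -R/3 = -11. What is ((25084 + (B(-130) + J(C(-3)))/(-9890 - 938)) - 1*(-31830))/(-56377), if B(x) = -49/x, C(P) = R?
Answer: -80114418621/79358520280 ≈ -1.0095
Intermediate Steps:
R = 33 (R = -3*(-11) = 33)
C(P) = 33
((25084 + (B(-130) + J(C(-3)))/(-9890 - 938)) - 1*(-31830))/(-56377) = ((25084 + (-49/(-130) + 33)/(-9890 - 938)) - 1*(-31830))/(-56377) = ((25084 + (-49*(-1/130) + 33)/(-10828)) + 31830)*(-1/56377) = ((25084 + (49/130 + 33)*(-1/10828)) + 31830)*(-1/56377) = ((25084 + (4339/130)*(-1/10828)) + 31830)*(-1/56377) = ((25084 - 4339/1407640) + 31830)*(-1/56377) = (35309237421/1407640 + 31830)*(-1/56377) = (80114418621/1407640)*(-1/56377) = -80114418621/79358520280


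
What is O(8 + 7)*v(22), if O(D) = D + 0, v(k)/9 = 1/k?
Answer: 135/22 ≈ 6.1364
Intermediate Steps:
v(k) = 9/k
O(D) = D
O(8 + 7)*v(22) = (8 + 7)*(9/22) = 15*(9*(1/22)) = 15*(9/22) = 135/22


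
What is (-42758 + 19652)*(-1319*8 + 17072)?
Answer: -150651120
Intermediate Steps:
(-42758 + 19652)*(-1319*8 + 17072) = -23106*(-10552 + 17072) = -23106*6520 = -150651120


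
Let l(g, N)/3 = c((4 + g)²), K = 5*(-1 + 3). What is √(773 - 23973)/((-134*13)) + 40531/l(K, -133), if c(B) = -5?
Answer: -40531/15 - 10*I*√58/871 ≈ -2702.1 - 0.087437*I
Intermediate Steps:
K = 10 (K = 5*2 = 10)
l(g, N) = -15 (l(g, N) = 3*(-5) = -15)
√(773 - 23973)/((-134*13)) + 40531/l(K, -133) = √(773 - 23973)/((-134*13)) + 40531/(-15) = √(-23200)/(-1742) + 40531*(-1/15) = (20*I*√58)*(-1/1742) - 40531/15 = -10*I*√58/871 - 40531/15 = -40531/15 - 10*I*√58/871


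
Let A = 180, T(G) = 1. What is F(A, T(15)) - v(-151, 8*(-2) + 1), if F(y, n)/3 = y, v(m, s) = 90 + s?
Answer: 465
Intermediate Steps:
F(y, n) = 3*y
F(A, T(15)) - v(-151, 8*(-2) + 1) = 3*180 - (90 + (8*(-2) + 1)) = 540 - (90 + (-16 + 1)) = 540 - (90 - 15) = 540 - 1*75 = 540 - 75 = 465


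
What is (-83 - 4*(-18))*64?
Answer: -704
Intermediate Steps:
(-83 - 4*(-18))*64 = (-83 + 72)*64 = -11*64 = -704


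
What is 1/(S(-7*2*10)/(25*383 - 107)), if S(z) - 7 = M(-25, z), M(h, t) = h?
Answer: -526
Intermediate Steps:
S(z) = -18 (S(z) = 7 - 25 = -18)
1/(S(-7*2*10)/(25*383 - 107)) = 1/(-18/(25*383 - 107)) = 1/(-18/(9575 - 107)) = 1/(-18/9468) = 1/(-18*1/9468) = 1/(-1/526) = -526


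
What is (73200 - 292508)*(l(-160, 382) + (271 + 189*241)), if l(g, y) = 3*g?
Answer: -9943424720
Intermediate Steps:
(73200 - 292508)*(l(-160, 382) + (271 + 189*241)) = (73200 - 292508)*(3*(-160) + (271 + 189*241)) = -219308*(-480 + (271 + 45549)) = -219308*(-480 + 45820) = -219308*45340 = -9943424720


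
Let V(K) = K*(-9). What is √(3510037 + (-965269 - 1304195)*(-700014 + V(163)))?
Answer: √1591989386221 ≈ 1.2617e+6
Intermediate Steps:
V(K) = -9*K
√(3510037 + (-965269 - 1304195)*(-700014 + V(163))) = √(3510037 + (-965269 - 1304195)*(-700014 - 9*163)) = √(3510037 - 2269464*(-700014 - 1467)) = √(3510037 - 2269464*(-701481)) = √(3510037 + 1591985876184) = √1591989386221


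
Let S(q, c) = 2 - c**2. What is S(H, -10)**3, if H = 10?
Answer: -941192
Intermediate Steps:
S(H, -10)**3 = (2 - 1*(-10)**2)**3 = (2 - 1*100)**3 = (2 - 100)**3 = (-98)**3 = -941192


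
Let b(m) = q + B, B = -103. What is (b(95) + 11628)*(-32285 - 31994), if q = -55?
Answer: -737280130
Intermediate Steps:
b(m) = -158 (b(m) = -55 - 103 = -158)
(b(95) + 11628)*(-32285 - 31994) = (-158 + 11628)*(-32285 - 31994) = 11470*(-64279) = -737280130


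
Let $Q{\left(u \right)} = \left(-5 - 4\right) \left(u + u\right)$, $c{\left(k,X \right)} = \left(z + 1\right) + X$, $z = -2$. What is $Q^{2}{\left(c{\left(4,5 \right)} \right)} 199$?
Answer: $1031616$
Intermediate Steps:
$c{\left(k,X \right)} = -1 + X$ ($c{\left(k,X \right)} = \left(-2 + 1\right) + X = -1 + X$)
$Q{\left(u \right)} = - 18 u$ ($Q{\left(u \right)} = - 9 \cdot 2 u = - 18 u$)
$Q^{2}{\left(c{\left(4,5 \right)} \right)} 199 = \left(- 18 \left(-1 + 5\right)\right)^{2} \cdot 199 = \left(\left(-18\right) 4\right)^{2} \cdot 199 = \left(-72\right)^{2} \cdot 199 = 5184 \cdot 199 = 1031616$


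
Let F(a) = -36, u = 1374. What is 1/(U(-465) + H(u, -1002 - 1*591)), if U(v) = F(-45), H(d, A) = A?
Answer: -1/1629 ≈ -0.00061387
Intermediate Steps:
U(v) = -36
1/(U(-465) + H(u, -1002 - 1*591)) = 1/(-36 + (-1002 - 1*591)) = 1/(-36 + (-1002 - 591)) = 1/(-36 - 1593) = 1/(-1629) = -1/1629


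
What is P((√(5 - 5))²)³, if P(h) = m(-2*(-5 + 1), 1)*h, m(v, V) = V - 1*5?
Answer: 0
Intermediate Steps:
m(v, V) = -5 + V (m(v, V) = V - 5 = -5 + V)
P(h) = -4*h (P(h) = (-5 + 1)*h = -4*h)
P((√(5 - 5))²)³ = (-4*(√(5 - 5))²)³ = (-4*(√0)²)³ = (-4*0²)³ = (-4*0)³ = 0³ = 0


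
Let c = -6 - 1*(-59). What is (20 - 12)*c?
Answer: 424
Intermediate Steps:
c = 53 (c = -6 + 59 = 53)
(20 - 12)*c = (20 - 12)*53 = 8*53 = 424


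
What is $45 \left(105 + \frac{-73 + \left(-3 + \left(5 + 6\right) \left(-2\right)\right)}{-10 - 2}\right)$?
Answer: $\frac{10185}{2} \approx 5092.5$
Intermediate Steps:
$45 \left(105 + \frac{-73 + \left(-3 + \left(5 + 6\right) \left(-2\right)\right)}{-10 - 2}\right) = 45 \left(105 + \frac{-73 + \left(-3 + 11 \left(-2\right)\right)}{-12}\right) = 45 \left(105 + \left(-73 - 25\right) \left(- \frac{1}{12}\right)\right) = 45 \left(105 - - \frac{49}{6}\right) = 45 \left(105 + \frac{49}{6}\right) = 45 \cdot \frac{679}{6} = \frac{10185}{2}$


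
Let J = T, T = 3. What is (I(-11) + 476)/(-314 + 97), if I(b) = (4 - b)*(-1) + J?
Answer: -464/217 ≈ -2.1382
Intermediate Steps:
J = 3
I(b) = -1 + b (I(b) = (4 - b)*(-1) + 3 = (-4 + b) + 3 = -1 + b)
(I(-11) + 476)/(-314 + 97) = ((-1 - 11) + 476)/(-314 + 97) = (-12 + 476)/(-217) = 464*(-1/217) = -464/217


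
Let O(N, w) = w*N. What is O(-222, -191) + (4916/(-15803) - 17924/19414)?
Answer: 6504265623744/153399721 ≈ 42401.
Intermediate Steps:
O(N, w) = N*w
O(-222, -191) + (4916/(-15803) - 17924/19414) = -222*(-191) + (4916/(-15803) - 17924/19414) = 42402 + (4916*(-1/15803) - 17924*1/19414) = 42402 + (-4916/15803 - 8962/9707) = 42402 - 189346098/153399721 = 6504265623744/153399721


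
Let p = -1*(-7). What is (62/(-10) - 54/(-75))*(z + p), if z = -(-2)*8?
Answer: -3151/25 ≈ -126.04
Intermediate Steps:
p = 7
z = 16 (z = -1*(-16) = 16)
(62/(-10) - 54/(-75))*(z + p) = (62/(-10) - 54/(-75))*(16 + 7) = (62*(-⅒) - 54*(-1/75))*23 = (-31/5 + 18/25)*23 = -137/25*23 = -3151/25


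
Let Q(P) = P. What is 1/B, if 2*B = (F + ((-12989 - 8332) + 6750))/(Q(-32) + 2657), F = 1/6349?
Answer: -16666125/46255639 ≈ -0.36030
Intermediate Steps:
F = 1/6349 ≈ 0.00015751
B = -46255639/16666125 (B = ((1/6349 + ((-12989 - 8332) + 6750))/(-32 + 2657))/2 = ((1/6349 + (-21321 + 6750))/2625)/2 = ((1/6349 - 14571)*(1/2625))/2 = (-92511278/6349*1/2625)/2 = (½)*(-92511278/16666125) = -46255639/16666125 ≈ -2.7754)
1/B = 1/(-46255639/16666125) = -16666125/46255639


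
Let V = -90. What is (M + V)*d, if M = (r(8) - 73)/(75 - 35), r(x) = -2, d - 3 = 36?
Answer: -28665/8 ≈ -3583.1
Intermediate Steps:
d = 39 (d = 3 + 36 = 39)
M = -15/8 (M = (-2 - 73)/(75 - 35) = -75/40 = -75*1/40 = -15/8 ≈ -1.8750)
(M + V)*d = (-15/8 - 90)*39 = -735/8*39 = -28665/8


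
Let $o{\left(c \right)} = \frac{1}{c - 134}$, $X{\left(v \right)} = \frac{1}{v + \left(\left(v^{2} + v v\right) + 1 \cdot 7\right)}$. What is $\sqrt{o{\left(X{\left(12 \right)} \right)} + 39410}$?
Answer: $\frac{\sqrt{66691668997231}}{41137} \approx 198.52$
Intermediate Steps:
$X{\left(v \right)} = \frac{1}{7 + v + 2 v^{2}}$ ($X{\left(v \right)} = \frac{1}{v + \left(\left(v^{2} + v^{2}\right) + 7\right)} = \frac{1}{v + \left(2 v^{2} + 7\right)} = \frac{1}{v + \left(7 + 2 v^{2}\right)} = \frac{1}{7 + v + 2 v^{2}}$)
$o{\left(c \right)} = \frac{1}{-134 + c}$
$\sqrt{o{\left(X{\left(12 \right)} \right)} + 39410} = \sqrt{\frac{1}{-134 + \frac{1}{7 + 12 + 2 \cdot 12^{2}}} + 39410} = \sqrt{\frac{1}{-134 + \frac{1}{7 + 12 + 2 \cdot 144}} + 39410} = \sqrt{\frac{1}{-134 + \frac{1}{7 + 12 + 288}} + 39410} = \sqrt{\frac{1}{-134 + \frac{1}{307}} + 39410} = \sqrt{\frac{1}{- \frac{41137}{307}} + 39410} = \sqrt{- \frac{307}{41137} + 39410} = \sqrt{\frac{1621208863}{41137}} = \frac{\sqrt{66691668997231}}{41137}$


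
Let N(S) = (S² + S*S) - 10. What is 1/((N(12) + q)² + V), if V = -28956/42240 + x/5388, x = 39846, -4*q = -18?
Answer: 1580480/126142786723 ≈ 1.2529e-5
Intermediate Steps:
q = 9/2 (q = -¼*(-18) = 9/2 ≈ 4.5000)
N(S) = -10 + 2*S² (N(S) = (S² + S²) - 10 = 2*S² - 10 = -10 + 2*S²)
V = 10604723/1580480 (V = -28956/42240 + 39846/5388 = -28956*1/42240 + 39846*(1/5388) = -2413/3520 + 6641/898 = 10604723/1580480 ≈ 6.7098)
1/((N(12) + q)² + V) = 1/(((-10 + 2*12²) + 9/2)² + 10604723/1580480) = 1/(((-10 + 2*144) + 9/2)² + 10604723/1580480) = 1/(((-10 + 288) + 9/2)² + 10604723/1580480) = 1/((278 + 9/2)² + 10604723/1580480) = 1/((565/2)² + 10604723/1580480) = 1/(319225/4 + 10604723/1580480) = 1/(126142786723/1580480) = 1580480/126142786723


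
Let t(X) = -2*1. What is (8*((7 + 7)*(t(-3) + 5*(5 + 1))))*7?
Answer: 21952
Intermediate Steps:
t(X) = -2
(8*((7 + 7)*(t(-3) + 5*(5 + 1))))*7 = (8*((7 + 7)*(-2 + 5*(5 + 1))))*7 = (8*(14*(-2 + 5*6)))*7 = (8*(14*(-2 + 30)))*7 = (8*(14*28))*7 = (8*392)*7 = 3136*7 = 21952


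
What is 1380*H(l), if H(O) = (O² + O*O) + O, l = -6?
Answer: 91080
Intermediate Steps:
H(O) = O + 2*O² (H(O) = (O² + O²) + O = 2*O² + O = O + 2*O²)
1380*H(l) = 1380*(-6*(1 + 2*(-6))) = 1380*(-6*(1 - 12)) = 1380*(-6*(-11)) = 1380*66 = 91080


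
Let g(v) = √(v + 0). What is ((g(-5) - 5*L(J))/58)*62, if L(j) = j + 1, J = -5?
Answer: 620/29 + 31*I*√5/29 ≈ 21.379 + 2.3903*I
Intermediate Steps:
g(v) = √v
L(j) = 1 + j
((g(-5) - 5*L(J))/58)*62 = ((√(-5) - 5*(1 - 5))/58)*62 = ((I*√5 - 5*(-4))/58)*62 = ((I*√5 + 20)/58)*62 = ((20 + I*√5)/58)*62 = (10/29 + I*√5/58)*62 = 620/29 + 31*I*√5/29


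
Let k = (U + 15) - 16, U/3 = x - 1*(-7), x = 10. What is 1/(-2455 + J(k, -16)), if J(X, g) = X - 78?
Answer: -1/2483 ≈ -0.00040274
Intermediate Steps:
U = 51 (U = 3*(10 - 1*(-7)) = 3*(10 + 7) = 3*17 = 51)
k = 50 (k = (51 + 15) - 16 = 66 - 16 = 50)
J(X, g) = -78 + X
1/(-2455 + J(k, -16)) = 1/(-2455 + (-78 + 50)) = 1/(-2455 - 28) = 1/(-2483) = -1/2483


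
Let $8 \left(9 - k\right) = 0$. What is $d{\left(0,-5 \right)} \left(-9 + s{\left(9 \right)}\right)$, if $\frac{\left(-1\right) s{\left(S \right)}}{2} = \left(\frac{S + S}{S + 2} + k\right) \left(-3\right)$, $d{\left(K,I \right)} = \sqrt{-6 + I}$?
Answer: $\frac{603 i \sqrt{11}}{11} \approx 181.81 i$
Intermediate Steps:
$k = 9$ ($k = 9 - 0 = 9 + 0 = 9$)
$s{\left(S \right)} = 54 + \frac{12 S}{2 + S}$ ($s{\left(S \right)} = - 2 \left(\frac{S + S}{S + 2} + 9\right) \left(-3\right) = - 2 \left(\frac{2 S}{2 + S} + 9\right) \left(-3\right) = - 2 \left(9 + \frac{2 S}{2 + S}\right) \left(-3\right) = - 2 \left(-27 - \frac{6 S}{2 + S}\right) = 54 + \frac{12 S}{2 + S}$)
$d{\left(0,-5 \right)} \left(-9 + s{\left(9 \right)}\right) = \sqrt{-6 - 5} \left(-9 + \frac{6 \left(18 + 11 \cdot 9\right)}{2 + 9}\right) = \sqrt{-11} \left(-9 + \frac{6 \left(18 + 99\right)}{11}\right) = i \sqrt{11} \left(-9 + 6 \cdot \frac{1}{11} \cdot 117\right) = i \sqrt{11} \left(-9 + \frac{702}{11}\right) = i \sqrt{11} \cdot \frac{603}{11} = \frac{603 i \sqrt{11}}{11}$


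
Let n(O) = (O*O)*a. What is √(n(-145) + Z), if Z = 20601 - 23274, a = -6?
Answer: I*√128823 ≈ 358.92*I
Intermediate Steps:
Z = -2673
n(O) = -6*O² (n(O) = (O*O)*(-6) = O²*(-6) = -6*O²)
√(n(-145) + Z) = √(-6*(-145)² - 2673) = √(-6*21025 - 2673) = √(-126150 - 2673) = √(-128823) = I*√128823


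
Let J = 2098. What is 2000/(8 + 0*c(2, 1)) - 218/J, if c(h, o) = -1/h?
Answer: 262141/1049 ≈ 249.90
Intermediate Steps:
2000/(8 + 0*c(2, 1)) - 218/J = 2000/(8 + 0*(-1/2)) - 218/2098 = 2000/(8 + 0*(-1*½)) - 218*1/2098 = 2000/(8 + 0*(-½)) - 109/1049 = 2000/(8 + 0) - 109/1049 = 2000/8 - 109/1049 = 2000*(⅛) - 109/1049 = 250 - 109/1049 = 262141/1049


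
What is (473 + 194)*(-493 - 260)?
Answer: -502251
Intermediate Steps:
(473 + 194)*(-493 - 260) = 667*(-753) = -502251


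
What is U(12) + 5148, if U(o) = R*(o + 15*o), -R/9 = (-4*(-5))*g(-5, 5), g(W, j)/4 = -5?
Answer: 696348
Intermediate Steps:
g(W, j) = -20 (g(W, j) = 4*(-5) = -20)
R = 3600 (R = -9*(-4*(-5))*(-20) = -180*(-20) = -9*(-400) = 3600)
U(o) = 57600*o (U(o) = 3600*(o + 15*o) = 3600*(16*o) = 57600*o)
U(12) + 5148 = 57600*12 + 5148 = 691200 + 5148 = 696348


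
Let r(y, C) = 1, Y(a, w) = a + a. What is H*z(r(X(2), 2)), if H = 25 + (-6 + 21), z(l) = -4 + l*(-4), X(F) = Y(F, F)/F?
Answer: -320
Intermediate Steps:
Y(a, w) = 2*a
X(F) = 2 (X(F) = (2*F)/F = 2)
z(l) = -4 - 4*l
H = 40 (H = 25 + 15 = 40)
H*z(r(X(2), 2)) = 40*(-4 - 4*1) = 40*(-4 - 4) = 40*(-8) = -320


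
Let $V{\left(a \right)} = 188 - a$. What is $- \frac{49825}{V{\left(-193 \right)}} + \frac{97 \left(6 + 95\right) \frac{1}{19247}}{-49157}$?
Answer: $- \frac{47140670846332}{360473540799} \approx -130.77$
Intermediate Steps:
$- \frac{49825}{V{\left(-193 \right)}} + \frac{97 \left(6 + 95\right) \frac{1}{19247}}{-49157} = - \frac{49825}{188 - -193} + \frac{97 \left(6 + 95\right) \frac{1}{19247}}{-49157} = - \frac{49825}{188 + 193} + 97 \cdot 101 \cdot \frac{1}{19247} \left(- \frac{1}{49157}\right) = - \frac{49825}{381} + 9797 \cdot \frac{1}{19247} \left(- \frac{1}{49157}\right) = \left(-49825\right) \frac{1}{381} + \frac{9797}{19247} \left(- \frac{1}{49157}\right) = - \frac{49825}{381} - \frac{9797}{946124779} = - \frac{47140670846332}{360473540799}$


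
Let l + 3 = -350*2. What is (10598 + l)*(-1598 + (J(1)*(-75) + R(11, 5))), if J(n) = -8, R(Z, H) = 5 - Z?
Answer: -9934580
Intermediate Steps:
l = -703 (l = -3 - 350*2 = -3 - 700 = -703)
(10598 + l)*(-1598 + (J(1)*(-75) + R(11, 5))) = (10598 - 703)*(-1598 + (-8*(-75) + (5 - 1*11))) = 9895*(-1598 + (600 + (5 - 11))) = 9895*(-1598 + (600 - 6)) = 9895*(-1598 + 594) = 9895*(-1004) = -9934580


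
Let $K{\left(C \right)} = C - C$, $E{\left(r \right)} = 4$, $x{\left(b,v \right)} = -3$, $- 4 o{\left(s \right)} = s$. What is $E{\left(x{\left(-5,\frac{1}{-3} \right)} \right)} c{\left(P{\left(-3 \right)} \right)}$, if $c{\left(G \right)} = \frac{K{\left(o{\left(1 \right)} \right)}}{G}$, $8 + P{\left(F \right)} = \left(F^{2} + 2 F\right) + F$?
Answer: $0$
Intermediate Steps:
$o{\left(s \right)} = - \frac{s}{4}$
$K{\left(C \right)} = 0$
$P{\left(F \right)} = -8 + F^{2} + 3 F$ ($P{\left(F \right)} = -8 + \left(\left(F^{2} + 2 F\right) + F\right) = -8 + \left(F^{2} + 3 F\right) = -8 + F^{2} + 3 F$)
$c{\left(G \right)} = 0$ ($c{\left(G \right)} = \frac{0}{G} = 0$)
$E{\left(x{\left(-5,\frac{1}{-3} \right)} \right)} c{\left(P{\left(-3 \right)} \right)} = 4 \cdot 0 = 0$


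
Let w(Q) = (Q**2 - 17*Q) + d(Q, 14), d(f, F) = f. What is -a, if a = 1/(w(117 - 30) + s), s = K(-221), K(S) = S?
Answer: -1/5956 ≈ -0.00016790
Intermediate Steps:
w(Q) = Q**2 - 16*Q (w(Q) = (Q**2 - 17*Q) + Q = Q**2 - 16*Q)
s = -221
a = 1/5956 (a = 1/((117 - 30)*(-16 + (117 - 30)) - 221) = 1/(87*(-16 + 87) - 221) = 1/(87*71 - 221) = 1/(6177 - 221) = 1/5956 ≈ 0.00016790)
-a = -1*1/5956 = -1/5956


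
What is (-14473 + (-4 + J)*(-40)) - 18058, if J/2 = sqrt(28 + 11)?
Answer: -32371 - 80*sqrt(39) ≈ -32871.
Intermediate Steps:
J = 2*sqrt(39) (J = 2*sqrt(28 + 11) = 2*sqrt(39) ≈ 12.490)
(-14473 + (-4 + J)*(-40)) - 18058 = (-14473 + (-4 + 2*sqrt(39))*(-40)) - 18058 = (-14473 + (160 - 80*sqrt(39))) - 18058 = (-14313 - 80*sqrt(39)) - 18058 = -32371 - 80*sqrt(39)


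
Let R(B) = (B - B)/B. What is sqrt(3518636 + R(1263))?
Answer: 2*sqrt(879659) ≈ 1875.8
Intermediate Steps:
R(B) = 0 (R(B) = 0/B = 0)
sqrt(3518636 + R(1263)) = sqrt(3518636 + 0) = sqrt(3518636) = 2*sqrt(879659)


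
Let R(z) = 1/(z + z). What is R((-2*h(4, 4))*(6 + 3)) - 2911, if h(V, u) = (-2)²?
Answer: -419185/144 ≈ -2911.0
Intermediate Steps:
h(V, u) = 4
R(z) = 1/(2*z)
R((-2*h(4, 4))*(6 + 3)) - 2911 = 1/(2*(((-2*4)*(6 + 3)))) - 2911 = 1/(2*((-8*9))) - 2911 = (½)/(-72) - 2911 = (½)*(-1/72) - 2911 = -1/144 - 2911 = -419185/144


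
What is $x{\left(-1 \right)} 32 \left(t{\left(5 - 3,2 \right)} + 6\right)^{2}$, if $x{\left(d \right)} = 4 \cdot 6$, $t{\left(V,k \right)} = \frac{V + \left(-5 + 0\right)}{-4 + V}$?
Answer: $43200$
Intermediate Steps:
$t{\left(V,k \right)} = \frac{-5 + V}{-4 + V}$ ($t{\left(V,k \right)} = \frac{V - 5}{-4 + V} = \frac{-5 + V}{-4 + V}$)
$x{\left(d \right)} = 24$
$x{\left(-1 \right)} 32 \left(t{\left(5 - 3,2 \right)} + 6\right)^{2} = 24 \cdot 32 \left(\frac{-5 + \left(5 - 3\right)}{-4 + \left(5 - 3\right)} + 6\right)^{2} = 768 \left(\frac{-5 + \left(5 - 3\right)}{-4 + \left(5 - 3\right)} + 6\right)^{2} = 768 \left(\frac{-5 + 2}{-4 + 2} + 6\right)^{2} = 768 \left(\frac{1}{-2} \left(-3\right) + 6\right)^{2} = 768 \left(\left(- \frac{1}{2}\right) \left(-3\right) + 6\right)^{2} = 768 \left(\frac{3}{2} + 6\right)^{2} = 768 \left(\frac{15}{2}\right)^{2} = 768 \cdot \frac{225}{4} = 43200$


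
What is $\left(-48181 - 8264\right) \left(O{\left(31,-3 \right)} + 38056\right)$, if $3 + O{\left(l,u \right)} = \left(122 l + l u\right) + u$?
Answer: $-2355957855$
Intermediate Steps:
$O{\left(l,u \right)} = -3 + u + 122 l + l u$ ($O{\left(l,u \right)} = -3 + \left(\left(122 l + l u\right) + u\right) = -3 + \left(u + 122 l + l u\right) = -3 + u + 122 l + l u$)
$\left(-48181 - 8264\right) \left(O{\left(31,-3 \right)} + 38056\right) = \left(-48181 - 8264\right) \left(\left(-3 - 3 + 122 \cdot 31 + 31 \left(-3\right)\right) + 38056\right) = - 56445 \left(\left(-3 - 3 + 3782 - 93\right) + 38056\right) = - 56445 \left(3683 + 38056\right) = \left(-56445\right) 41739 = -2355957855$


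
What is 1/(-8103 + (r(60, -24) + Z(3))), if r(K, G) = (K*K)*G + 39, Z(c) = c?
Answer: -1/94461 ≈ -1.0586e-5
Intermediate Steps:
r(K, G) = 39 + G*K² (r(K, G) = K²*G + 39 = G*K² + 39 = 39 + G*K²)
1/(-8103 + (r(60, -24) + Z(3))) = 1/(-8103 + ((39 - 24*60²) + 3)) = 1/(-8103 + ((39 - 24*3600) + 3)) = 1/(-8103 + ((39 - 86400) + 3)) = 1/(-8103 + (-86361 + 3)) = 1/(-8103 - 86358) = 1/(-94461) = -1/94461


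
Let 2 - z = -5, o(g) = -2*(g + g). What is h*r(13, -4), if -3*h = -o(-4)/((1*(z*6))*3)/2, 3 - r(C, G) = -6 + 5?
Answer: 16/189 ≈ 0.084656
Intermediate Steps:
o(g) = -4*g
z = 7 (z = 2 - 1*(-5) = 2 + 5 = 7)
r(C, G) = 4 (r(C, G) = 3 - (-6 + 5) = 3 - 1*(-1) = 3 + 1 = 4)
h = 4/189 (h = -(-(-4*(-4))/((1*(7*6))*3))/(3*2) = -(-16/((1*42)*3))/(3*2) = -(-16/(42*3))/(3*2) = -(-16/126)/(3*2) = -(-1*8/63)/(3*2) = -(-8)/(189*2) = -⅓*(-4/63) = 4/189 ≈ 0.021164)
h*r(13, -4) = (4/189)*4 = 16/189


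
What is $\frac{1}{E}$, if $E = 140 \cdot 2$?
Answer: $\frac{1}{280} \approx 0.0035714$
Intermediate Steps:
$E = 280$
$\frac{1}{E} = \frac{1}{280}$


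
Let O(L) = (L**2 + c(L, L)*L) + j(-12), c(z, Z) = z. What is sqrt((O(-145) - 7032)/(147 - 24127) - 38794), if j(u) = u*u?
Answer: I*sqrt(5577240115590)/11990 ≈ 196.97*I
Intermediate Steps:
j(u) = u**2
O(L) = 144 + 2*L**2 (O(L) = (L**2 + L*L) + (-12)**2 = (L**2 + L**2) + 144 = 2*L**2 + 144 = 144 + 2*L**2)
sqrt((O(-145) - 7032)/(147 - 24127) - 38794) = sqrt(((144 + 2*(-145)**2) - 7032)/(147 - 24127) - 38794) = sqrt(((144 + 2*21025) - 7032)/(-23980) - 38794) = sqrt(((144 + 42050) - 7032)*(-1/23980) - 38794) = sqrt((42194 - 7032)*(-1/23980) - 38794) = sqrt(35162*(-1/23980) - 38794) = sqrt(-17581/11990 - 38794) = sqrt(-465157641/11990) = I*sqrt(5577240115590)/11990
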